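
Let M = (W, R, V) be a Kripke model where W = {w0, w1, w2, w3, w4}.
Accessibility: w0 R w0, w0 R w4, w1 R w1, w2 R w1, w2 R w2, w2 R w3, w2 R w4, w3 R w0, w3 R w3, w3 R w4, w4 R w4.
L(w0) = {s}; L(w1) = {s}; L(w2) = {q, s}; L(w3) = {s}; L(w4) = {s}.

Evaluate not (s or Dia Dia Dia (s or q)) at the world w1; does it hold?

At w1: s or Dia Dia Dia (s or q) is true, so not (s or Dia Dia Dia (s or q)) is false.
  At w1: s is true, Dia Dia Dia (s or q) is true, so s or Dia Dia Dia (s or q) is true.
    At w1: Dia Dia Dia (s or q) requires Dia Dia (s or q) at some successor in {w1}.
      Dia Dia (s or q) holds at w1, so Dia Dia Dia (s or q) is true at w1.

No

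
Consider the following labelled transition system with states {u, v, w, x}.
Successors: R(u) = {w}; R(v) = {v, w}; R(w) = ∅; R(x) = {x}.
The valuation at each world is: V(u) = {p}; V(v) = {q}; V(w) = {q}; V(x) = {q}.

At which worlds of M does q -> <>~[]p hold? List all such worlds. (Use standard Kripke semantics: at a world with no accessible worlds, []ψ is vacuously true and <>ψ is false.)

u, v, x

Recall that []ψ holds at a world iff ψ holds at every accessible world, and <>ψ holds iff ψ holds at some accessible world.
Let φ = q -> <>~[]p. Evaluate φ at each world:
  u (successors {w}): φ is true.
  v (successors {v, w}): φ is true.
  w (successors ∅): φ is false.
  x (successors {x}): φ is true.
For instance, at x:
  At x: q is true, <>~[]p is true, so q -> <>~[]p is true.
    At x: <>~[]p requires ~[]p at some successor in {x}.
      ~[]p holds at x, so <>~[]p is true at x.
Satisfying worlds: {u, v, x}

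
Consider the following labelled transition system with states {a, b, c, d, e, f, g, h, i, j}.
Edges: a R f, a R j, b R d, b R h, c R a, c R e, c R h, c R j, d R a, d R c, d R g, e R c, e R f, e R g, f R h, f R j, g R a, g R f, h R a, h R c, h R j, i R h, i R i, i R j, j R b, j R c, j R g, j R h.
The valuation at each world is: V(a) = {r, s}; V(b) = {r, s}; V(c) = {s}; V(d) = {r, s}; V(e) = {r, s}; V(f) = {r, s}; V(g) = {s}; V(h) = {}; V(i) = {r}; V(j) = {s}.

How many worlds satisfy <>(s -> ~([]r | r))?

9

Let φ = <>(s -> ~([]r | r)). Evaluate φ at each world:
  a (successors {f, j}): φ is true.
  b (successors {d, h}): φ is true.
  c (successors {a, e, h, j}): φ is true.
  d (successors {a, c, g}): φ is true.
  e (successors {c, f, g}): φ is true.
  f (successors {h, j}): φ is true.
  g (successors {a, f}): φ is false.
  h (successors {a, c, j}): φ is true.
  i (successors {h, i, j}): φ is true.
  j (successors {b, c, g, h}): φ is true.
For instance, at c:
  At c: <>(s -> ~([]r | r)) requires s -> ~([]r | r) at some successor in {a, e, h, j}.
    s -> ~([]r | r) holds at h, so <>(s -> ~([]r | r)) is true at c.
      At h: s is false, ~([]r | r) is true, so s -> ~([]r | r) is true.
Satisfying worlds: {a, b, c, d, e, f, h, i, j}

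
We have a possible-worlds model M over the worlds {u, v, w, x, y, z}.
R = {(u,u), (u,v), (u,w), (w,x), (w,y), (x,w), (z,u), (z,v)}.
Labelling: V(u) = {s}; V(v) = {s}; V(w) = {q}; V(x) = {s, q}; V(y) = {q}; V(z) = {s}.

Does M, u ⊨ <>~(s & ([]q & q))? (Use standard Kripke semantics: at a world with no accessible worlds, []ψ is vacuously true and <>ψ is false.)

Yes

Recall that []ψ holds at a world iff ψ holds at every accessible world, and <>ψ holds iff ψ holds at some accessible world.
At u: <>~(s & ([]q & q)) requires ~(s & ([]q & q)) at some successor in {u, v, w}.
  ~(s & ([]q & q)) holds at u, so <>~(s & ([]q & q)) is true at u.
    At u: s & ([]q & q) is false, so ~(s & ([]q & q)) is true.
      At u: s is true, []q & q is false, so s & ([]q & q) is false.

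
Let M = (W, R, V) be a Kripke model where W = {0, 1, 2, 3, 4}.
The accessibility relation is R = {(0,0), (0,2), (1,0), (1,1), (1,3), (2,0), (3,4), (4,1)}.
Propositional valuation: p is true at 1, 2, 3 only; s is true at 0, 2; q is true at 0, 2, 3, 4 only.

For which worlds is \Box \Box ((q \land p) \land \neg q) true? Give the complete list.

Let φ = \Box \Box ((q \land p) \land \neg q). Evaluate φ at each world:
  0 (successors {0, 2}): φ is false.
  1 (successors {0, 1, 3}): φ is false.
  2 (successors {0}): φ is false.
  3 (successors {4}): φ is false.
  4 (successors {1}): φ is false.
For instance, at 0:
  At 0: \Box \Box ((q \land p) \land \neg q) requires \Box ((q \land p) \land \neg q) at every successor {0, 2}.
    \Box ((q \land p) \land \neg q) fails at 0, so \Box \Box ((q \land p) \land \neg q) is false at 0.
      At 0: \Box ((q \land p) \land \neg q) requires (q \land p) \land \neg q at every successor {0, 2}.
        (q \land p) \land \neg q fails at 0, so \Box ((q \land p) \land \neg q) is false at 0.
Satisfying worlds: none.

none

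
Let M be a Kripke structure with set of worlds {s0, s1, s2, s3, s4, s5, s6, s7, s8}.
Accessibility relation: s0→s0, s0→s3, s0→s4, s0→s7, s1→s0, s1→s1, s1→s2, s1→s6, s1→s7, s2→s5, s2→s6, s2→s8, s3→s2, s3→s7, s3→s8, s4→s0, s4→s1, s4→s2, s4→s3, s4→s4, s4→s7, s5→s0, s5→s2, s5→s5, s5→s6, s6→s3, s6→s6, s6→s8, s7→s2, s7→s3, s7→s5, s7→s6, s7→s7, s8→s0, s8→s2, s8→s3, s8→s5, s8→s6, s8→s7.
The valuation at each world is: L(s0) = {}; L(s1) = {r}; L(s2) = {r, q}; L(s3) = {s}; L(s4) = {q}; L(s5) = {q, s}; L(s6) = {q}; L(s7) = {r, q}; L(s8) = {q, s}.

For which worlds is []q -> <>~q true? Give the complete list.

s0, s1, s4, s5, s6, s7, s8

Recall that []ψ holds at a world iff ψ holds at every accessible world, and <>ψ holds iff ψ holds at some accessible world.
Let φ = []q -> <>~q. Evaluate φ at each world:
  s0 (successors {s0, s3, s4, s7}): φ is true.
  s1 (successors {s0, s1, s2, s6, s7}): φ is true.
  s2 (successors {s5, s6, s8}): φ is false.
  s3 (successors {s2, s7, s8}): φ is false.
  s4 (successors {s0, s1, s2, s3, s4, s7}): φ is true.
  s5 (successors {s0, s2, s5, s6}): φ is true.
  s6 (successors {s3, s6, s8}): φ is true.
  s7 (successors {s2, s3, s5, s6, s7}): φ is true.
  s8 (successors {s0, s2, s3, s5, s6, s7}): φ is true.
For instance, at s0:
  At s0: []q is false, <>~q is true, so []q -> <>~q is true.
    At s0: []q requires q at every successor {s0, s3, s4, s7}.
      q fails at s0, so []q is false at s0.
    At s0: <>~q requires ~q at some successor in {s0, s3, s4, s7}.
      ~q holds at s0, so <>~q is true at s0.
Satisfying worlds: {s0, s1, s4, s5, s6, s7, s8}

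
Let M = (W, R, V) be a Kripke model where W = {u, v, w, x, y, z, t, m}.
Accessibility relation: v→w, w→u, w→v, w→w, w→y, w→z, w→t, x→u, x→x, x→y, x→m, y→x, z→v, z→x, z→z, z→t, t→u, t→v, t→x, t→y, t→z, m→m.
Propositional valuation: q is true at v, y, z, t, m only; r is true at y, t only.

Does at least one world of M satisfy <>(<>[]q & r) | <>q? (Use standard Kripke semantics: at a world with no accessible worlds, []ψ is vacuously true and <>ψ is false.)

Let φ = <>(<>[]q & r) | <>q. Evaluate φ at each world:
  u (successors ∅): φ is false.
  v (successors {w}): φ is false.
  w (successors {u, v, w, y, z, t}): φ is true.
  x (successors {u, x, y, m}): φ is true.
  y (successors {x}): φ is false.
  z (successors {v, x, z, t}): φ is true.
  t (successors {u, v, x, y, z}): φ is true.
  m (successors {m}): φ is true.
Detail at w (witness):
  At w: <>(<>[]q & r) is true, <>q is true, so <>(<>[]q & r) | <>q is true.
    At w: <>(<>[]q & r) requires <>[]q & r at some successor in {u, v, w, y, z, t}.
      <>[]q & r holds at t, so <>(<>[]q & r) is true at w.
    At w: <>q requires q at some successor in {u, v, w, y, z, t}.
      q holds at v, so <>q is true at w.

Yes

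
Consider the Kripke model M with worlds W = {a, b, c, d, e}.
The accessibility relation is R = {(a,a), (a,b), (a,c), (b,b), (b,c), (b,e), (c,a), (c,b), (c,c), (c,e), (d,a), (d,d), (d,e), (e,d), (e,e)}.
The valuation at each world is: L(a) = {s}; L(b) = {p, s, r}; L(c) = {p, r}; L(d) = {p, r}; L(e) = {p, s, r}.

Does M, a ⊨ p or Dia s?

At a: p is false, Dia s is true, so p or Dia s is true.
  At a: Dia s requires s at some successor in {a, b, c}.
    s holds at a, so Dia s is true at a.

Yes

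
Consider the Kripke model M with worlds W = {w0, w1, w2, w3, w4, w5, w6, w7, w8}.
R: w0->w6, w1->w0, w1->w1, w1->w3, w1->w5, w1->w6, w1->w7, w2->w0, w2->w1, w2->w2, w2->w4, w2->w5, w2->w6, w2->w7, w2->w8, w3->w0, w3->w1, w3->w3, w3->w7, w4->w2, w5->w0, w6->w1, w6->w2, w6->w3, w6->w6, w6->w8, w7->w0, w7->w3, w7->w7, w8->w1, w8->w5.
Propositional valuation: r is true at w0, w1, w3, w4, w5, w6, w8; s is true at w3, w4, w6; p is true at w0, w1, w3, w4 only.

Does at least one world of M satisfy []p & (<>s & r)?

Recall that []ψ holds at a world iff ψ holds at every accessible world, and <>ψ holds iff ψ holds at some accessible world.
Let φ = []p & (<>s & r). Evaluate φ at each world:
  w0 (successors {w6}): φ is false.
  w1 (successors {w0, w1, w3, w5, w6, w7}): φ is false.
  w2 (successors {w0, w1, w2, w4, w5, w6, w7, w8}): φ is false.
  w3 (successors {w0, w1, w3, w7}): φ is false.
  w4 (successors {w2}): φ is false.
  w5 (successors {w0}): φ is false.
  w6 (successors {w1, w2, w3, w6, w8}): φ is false.
  w7 (successors {w0, w3, w7}): φ is false.
  w8 (successors {w1, w5}): φ is false.
For instance, at w5:
  At w5: []p is true, <>s & r is false, so []p & (<>s & r) is false.
    At w5: []p requires p at every successor {w0}.
      At w0: p is true.
    So []p is true at w5.
    At w5: <>s is false, r is true, so <>s & r is false.
      At w5: <>s requires s at some successor in {w0}.
        At w0: s is false.
      So <>s is false at w5.

No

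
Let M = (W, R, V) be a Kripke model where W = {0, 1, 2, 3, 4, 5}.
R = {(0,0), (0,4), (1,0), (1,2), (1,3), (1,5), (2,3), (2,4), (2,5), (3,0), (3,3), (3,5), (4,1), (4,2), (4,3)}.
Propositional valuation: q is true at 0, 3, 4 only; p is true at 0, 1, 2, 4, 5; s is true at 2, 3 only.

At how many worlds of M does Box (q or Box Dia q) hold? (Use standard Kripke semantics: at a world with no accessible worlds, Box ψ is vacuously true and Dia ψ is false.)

Recall that Box ψ holds at a world iff ψ holds at every accessible world, and Dia ψ holds iff ψ holds at some accessible world.
Let φ = Box (q or Box Dia q). Evaluate φ at each world:
  0 (successors {0, 4}): φ is true.
  1 (successors {0, 2, 3, 5}): φ is false.
  2 (successors {3, 4, 5}): φ is true.
  3 (successors {0, 3, 5}): φ is true.
  4 (successors {1, 2, 3}): φ is false.
  5 (successors ∅): φ is true.
For instance, at 1:
  At 1: Box (q or Box Dia q) requires q or Box Dia q at every successor {0, 2, 3, 5}.
    q or Box Dia q fails at 2, so Box (q or Box Dia q) is false at 1.
      At 2: q is false, Box Dia q is false, so q or Box Dia q is false.
Satisfying worlds: {0, 2, 3, 5}

4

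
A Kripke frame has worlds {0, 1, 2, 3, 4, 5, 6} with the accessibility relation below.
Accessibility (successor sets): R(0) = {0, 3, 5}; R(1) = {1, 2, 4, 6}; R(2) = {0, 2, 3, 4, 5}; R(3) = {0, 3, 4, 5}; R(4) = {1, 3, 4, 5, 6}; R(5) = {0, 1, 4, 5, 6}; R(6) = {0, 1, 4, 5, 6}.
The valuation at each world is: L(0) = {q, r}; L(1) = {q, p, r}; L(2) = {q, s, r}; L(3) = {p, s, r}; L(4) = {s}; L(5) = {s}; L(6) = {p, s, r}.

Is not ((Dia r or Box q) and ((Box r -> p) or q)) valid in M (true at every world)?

No

Let φ = not ((Dia r or Box q) and ((Box r -> p) or q)). Evaluate φ at each world:
  0 (successors {0, 3, 5}): φ is false.
  1 (successors {1, 2, 4, 6}): φ is false.
  2 (successors {0, 2, 3, 4, 5}): φ is false.
  3 (successors {0, 3, 4, 5}): φ is false.
  4 (successors {1, 3, 4, 5, 6}): φ is false.
  5 (successors {0, 1, 4, 5, 6}): φ is false.
  6 (successors {0, 1, 4, 5, 6}): φ is false.
Detail at 0 (counterexample):
  At 0: (Dia r or Box q) and ((Box r -> p) or q) is true, so not ((Dia r or Box q) and ((Box r -> p) or q)) is false.
    At 0: Dia r or Box q is true, (Box r -> p) or q is true, so (Dia r or Box q) and ((Box r -> p) or q) is true.
      At 0: Dia r is true, Box q is false, so Dia r or Box q is true.
      At 0: Box r -> p is true, q is true, so (Box r -> p) or q is true.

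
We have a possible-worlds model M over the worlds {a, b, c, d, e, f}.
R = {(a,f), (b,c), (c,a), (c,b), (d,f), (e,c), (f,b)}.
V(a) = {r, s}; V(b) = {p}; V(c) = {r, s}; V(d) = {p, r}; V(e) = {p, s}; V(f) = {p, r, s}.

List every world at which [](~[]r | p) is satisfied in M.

Let φ = [](~[]r | p). Evaluate φ at each world:
  a (successors {f}): φ is true.
  b (successors {c}): φ is true.
  c (successors {a, b}): φ is false.
  d (successors {f}): φ is true.
  e (successors {c}): φ is true.
  f (successors {b}): φ is true.
For instance, at b:
  At b: [](~[]r | p) requires ~[]r | p at every successor {c}.
      At c: ~[]r is true, p is false, so ~[]r | p is true.
  So [](~[]r | p) is true at b.
Satisfying worlds: {a, b, d, e, f}

a, b, d, e, f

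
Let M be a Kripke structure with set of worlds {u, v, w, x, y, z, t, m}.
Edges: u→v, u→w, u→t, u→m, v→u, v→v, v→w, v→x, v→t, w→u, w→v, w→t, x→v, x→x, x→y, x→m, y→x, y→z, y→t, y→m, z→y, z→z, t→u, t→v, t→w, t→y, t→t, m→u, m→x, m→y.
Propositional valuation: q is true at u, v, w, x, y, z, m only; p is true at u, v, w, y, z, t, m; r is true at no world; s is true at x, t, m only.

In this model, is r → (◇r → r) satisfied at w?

Yes

At w: r is false, ◇r → r is true, so r → (◇r → r) is true.
  At w: ◇r is false, r is false, so ◇r → r is true.
    At w: ◇r requires r at some successor in {u, v, t}.
      At u: r is false.
      At v: r is false.
      At t: r is false.
    So ◇r is false at w.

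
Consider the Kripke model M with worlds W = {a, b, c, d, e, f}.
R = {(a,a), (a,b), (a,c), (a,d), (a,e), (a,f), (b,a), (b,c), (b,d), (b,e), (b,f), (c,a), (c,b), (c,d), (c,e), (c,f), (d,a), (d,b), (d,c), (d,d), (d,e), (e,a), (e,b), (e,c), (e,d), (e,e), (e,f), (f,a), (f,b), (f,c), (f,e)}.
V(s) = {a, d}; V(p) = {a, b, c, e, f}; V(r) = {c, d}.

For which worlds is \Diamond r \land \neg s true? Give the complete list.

b, c, e, f

Let φ = \Diamond r \land \neg s. Evaluate φ at each world:
  a (successors {a, b, c, d, e, f}): φ is false.
  b (successors {a, c, d, e, f}): φ is true.
  c (successors {a, b, d, e, f}): φ is true.
  d (successors {a, b, c, d, e}): φ is false.
  e (successors {a, b, c, d, e, f}): φ is true.
  f (successors {a, b, c, e}): φ is true.
For instance, at c:
  At c: \Diamond r is true, \neg s is true, so \Diamond r \land \neg s is true.
    At c: \Diamond r requires r at some successor in {a, b, d, e, f}.
      r holds at d, so \Diamond r is true at c.
Satisfying worlds: {b, c, e, f}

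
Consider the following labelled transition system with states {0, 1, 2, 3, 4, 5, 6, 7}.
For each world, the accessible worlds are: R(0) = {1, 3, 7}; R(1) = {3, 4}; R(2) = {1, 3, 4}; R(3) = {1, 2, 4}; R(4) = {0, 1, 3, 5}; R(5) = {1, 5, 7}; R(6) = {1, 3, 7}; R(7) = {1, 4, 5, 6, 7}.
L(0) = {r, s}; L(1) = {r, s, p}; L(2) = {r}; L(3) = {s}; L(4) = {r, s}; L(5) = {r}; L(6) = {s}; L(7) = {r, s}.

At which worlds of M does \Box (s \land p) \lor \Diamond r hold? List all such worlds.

Let φ = \Box (s \land p) \lor \Diamond r. Evaluate φ at each world:
  0 (successors {1, 3, 7}): φ is true.
  1 (successors {3, 4}): φ is true.
  2 (successors {1, 3, 4}): φ is true.
  3 (successors {1, 2, 4}): φ is true.
  4 (successors {0, 1, 3, 5}): φ is true.
  5 (successors {1, 5, 7}): φ is true.
  6 (successors {1, 3, 7}): φ is true.
  7 (successors {1, 4, 5, 6, 7}): φ is true.
For instance, at 4:
  At 4: \Box (s \land p) is false, \Diamond r is true, so \Box (s \land p) \lor \Diamond r is true.
    At 4: \Box (s \land p) requires s \land p at every successor {0, 1, 3, 5}.
      s \land p fails at 0, so \Box (s \land p) is false at 4.
    At 4: \Diamond r requires r at some successor in {0, 1, 3, 5}.
      r holds at 0, so \Diamond r is true at 4.
Satisfying worlds: {0, 1, 2, 3, 4, 5, 6, 7}

0, 1, 2, 3, 4, 5, 6, 7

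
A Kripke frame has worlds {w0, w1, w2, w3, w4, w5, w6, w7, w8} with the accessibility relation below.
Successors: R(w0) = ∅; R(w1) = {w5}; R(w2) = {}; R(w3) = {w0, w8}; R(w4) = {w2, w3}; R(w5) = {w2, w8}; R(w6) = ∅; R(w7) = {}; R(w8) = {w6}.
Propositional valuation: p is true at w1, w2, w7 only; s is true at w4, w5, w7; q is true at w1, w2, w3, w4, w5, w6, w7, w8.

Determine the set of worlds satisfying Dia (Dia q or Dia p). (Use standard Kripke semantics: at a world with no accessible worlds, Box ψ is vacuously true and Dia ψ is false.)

w1, w3, w4, w5

Let φ = Dia (Dia q or Dia p). Evaluate φ at each world:
  w0 (successors ∅): φ is false.
  w1 (successors {w5}): φ is true.
  w2 (successors ∅): φ is false.
  w3 (successors {w0, w8}): φ is true.
  w4 (successors {w2, w3}): φ is true.
  w5 (successors {w2, w8}): φ is true.
  w6 (successors ∅): φ is false.
  w7 (successors ∅): φ is false.
  w8 (successors {w6}): φ is false.
For instance, at w8:
  At w8: Dia (Dia q or Dia p) requires Dia q or Dia p at some successor in {w6}.
    At w6: Dia q or Dia p is false.
  So Dia (Dia q or Dia p) is false at w8.
Satisfying worlds: {w1, w3, w4, w5}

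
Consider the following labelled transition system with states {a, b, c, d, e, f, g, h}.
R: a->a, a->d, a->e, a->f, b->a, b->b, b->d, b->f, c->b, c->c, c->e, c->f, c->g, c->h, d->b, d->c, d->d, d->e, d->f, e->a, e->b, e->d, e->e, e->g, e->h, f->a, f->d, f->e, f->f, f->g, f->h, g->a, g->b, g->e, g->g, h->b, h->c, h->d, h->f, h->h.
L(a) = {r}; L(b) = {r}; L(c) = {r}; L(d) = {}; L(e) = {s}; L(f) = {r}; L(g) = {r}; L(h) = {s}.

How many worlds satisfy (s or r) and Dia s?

Recall that Dia ψ holds at a world iff ψ holds at some accessible world.
Let φ = (s or r) and Dia s. Evaluate φ at each world:
  a (successors {a, d, e, f}): φ is true.
  b (successors {a, b, d, f}): φ is false.
  c (successors {b, c, e, f, g, h}): φ is true.
  d (successors {b, c, d, e, f}): φ is false.
  e (successors {a, b, d, e, g, h}): φ is true.
  f (successors {a, d, e, f, g, h}): φ is true.
  g (successors {a, b, e, g}): φ is true.
  h (successors {b, c, d, f, h}): φ is true.
For instance, at g:
  At g: s or r is true, Dia s is true, so (s or r) and Dia s is true.
    At g: Dia s requires s at some successor in {a, b, e, g}.
      s holds at e, so Dia s is true at g.
Satisfying worlds: {a, c, e, f, g, h}

6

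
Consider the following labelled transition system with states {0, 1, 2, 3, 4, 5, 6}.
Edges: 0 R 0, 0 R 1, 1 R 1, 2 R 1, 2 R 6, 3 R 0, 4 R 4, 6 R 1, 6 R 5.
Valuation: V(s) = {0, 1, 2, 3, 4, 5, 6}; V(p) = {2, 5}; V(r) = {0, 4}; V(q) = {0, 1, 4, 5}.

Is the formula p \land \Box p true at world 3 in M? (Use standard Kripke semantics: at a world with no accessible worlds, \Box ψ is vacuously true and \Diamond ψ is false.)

No

At 3: p is false, \Box p is false, so p \land \Box p is false.
  At 3: \Box p requires p at every successor {0}.
    p fails at 0, so \Box p is false at 3.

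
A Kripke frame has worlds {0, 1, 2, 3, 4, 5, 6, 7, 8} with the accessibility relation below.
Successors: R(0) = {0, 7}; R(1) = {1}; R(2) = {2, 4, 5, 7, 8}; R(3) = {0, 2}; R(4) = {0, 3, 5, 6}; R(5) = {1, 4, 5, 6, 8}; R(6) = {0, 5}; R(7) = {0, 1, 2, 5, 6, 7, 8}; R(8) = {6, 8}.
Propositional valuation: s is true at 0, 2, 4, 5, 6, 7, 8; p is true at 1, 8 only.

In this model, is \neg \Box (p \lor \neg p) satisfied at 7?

No

Recall that \Box ψ holds at a world iff ψ holds at every accessible world, and \Diamond ψ holds iff ψ holds at some accessible world.
At 7: \Box (p \lor \neg p) is true, so \neg \Box (p \lor \neg p) is false.
  At 7: \Box (p \lor \neg p) requires p \lor \neg p at every successor {0, 1, 2, 5, 6, 7, 8}.
    At 0: p \lor \neg p is true.
    At 1: p \lor \neg p is true.
    At 2: p \lor \neg p is true.
    At 5: p \lor \neg p is true.
    At 6: p \lor \neg p is true.
    At 7: p \lor \neg p is true.
    At 8: p \lor \neg p is true.
  So \Box (p \lor \neg p) is true at 7.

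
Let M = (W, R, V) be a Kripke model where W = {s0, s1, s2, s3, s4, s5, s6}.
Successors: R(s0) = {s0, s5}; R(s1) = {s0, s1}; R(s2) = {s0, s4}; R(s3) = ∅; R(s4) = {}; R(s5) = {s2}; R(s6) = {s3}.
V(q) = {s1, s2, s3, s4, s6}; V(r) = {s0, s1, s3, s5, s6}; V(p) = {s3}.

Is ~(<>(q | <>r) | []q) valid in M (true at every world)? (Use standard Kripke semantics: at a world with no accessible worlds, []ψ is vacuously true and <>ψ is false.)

Let φ = ~(<>(q | <>r) | []q). Evaluate φ at each world:
  s0 (successors {s0, s5}): φ is false.
  s1 (successors {s0, s1}): φ is false.
  s2 (successors {s0, s4}): φ is false.
  s3 (successors ∅): φ is false.
  s4 (successors ∅): φ is false.
  s5 (successors {s2}): φ is false.
  s6 (successors {s3}): φ is false.
Detail at s0 (counterexample):
  At s0: <>(q | <>r) | []q is true, so ~(<>(q | <>r) | []q) is false.
    At s0: <>(q | <>r) is true, []q is false, so <>(q | <>r) | []q is true.
      At s0: <>(q | <>r) requires q | <>r at some successor in {s0, s5}.
        q | <>r holds at s0, so <>(q | <>r) is true at s0.
      At s0: []q requires q at every successor {s0, s5}.
        q fails at s0, so []q is false at s0.

No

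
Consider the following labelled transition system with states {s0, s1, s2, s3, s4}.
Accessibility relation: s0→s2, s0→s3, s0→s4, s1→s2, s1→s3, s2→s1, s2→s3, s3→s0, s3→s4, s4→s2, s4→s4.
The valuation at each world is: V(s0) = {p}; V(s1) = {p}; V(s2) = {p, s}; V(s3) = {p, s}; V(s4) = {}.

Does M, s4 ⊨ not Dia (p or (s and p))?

No

At s4: Dia (p or (s and p)) is true, so not Dia (p or (s and p)) is false.
  At s4: Dia (p or (s and p)) requires p or (s and p) at some successor in {s2, s4}.
    p or (s and p) holds at s2, so Dia (p or (s and p)) is true at s4.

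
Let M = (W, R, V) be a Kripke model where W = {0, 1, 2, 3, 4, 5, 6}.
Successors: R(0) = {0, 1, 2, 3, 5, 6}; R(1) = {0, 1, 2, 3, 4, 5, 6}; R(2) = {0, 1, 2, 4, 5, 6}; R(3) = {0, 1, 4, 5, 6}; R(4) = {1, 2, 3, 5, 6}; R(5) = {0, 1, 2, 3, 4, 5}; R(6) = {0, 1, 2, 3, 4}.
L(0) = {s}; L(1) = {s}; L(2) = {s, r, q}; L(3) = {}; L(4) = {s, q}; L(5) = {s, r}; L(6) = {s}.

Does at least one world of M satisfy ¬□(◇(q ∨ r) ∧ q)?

Yes

Let φ = ¬□(◇(q ∨ r) ∧ q). Evaluate φ at each world:
  0 (successors {0, 1, 2, 3, 5, 6}): φ is true.
  1 (successors {0, 1, 2, 3, 4, 5, 6}): φ is true.
  2 (successors {0, 1, 2, 4, 5, 6}): φ is true.
  3 (successors {0, 1, 4, 5, 6}): φ is true.
  4 (successors {1, 2, 3, 5, 6}): φ is true.
  5 (successors {0, 1, 2, 3, 4, 5}): φ is true.
  6 (successors {0, 1, 2, 3, 4}): φ is true.
Detail at 0 (witness):
  At 0: □(◇(q ∨ r) ∧ q) is false, so ¬□(◇(q ∨ r) ∧ q) is true.
    At 0: □(◇(q ∨ r) ∧ q) requires ◇(q ∨ r) ∧ q at every successor {0, 1, 2, 3, 5, 6}.
      ◇(q ∨ r) ∧ q fails at 0, so □(◇(q ∨ r) ∧ q) is false at 0.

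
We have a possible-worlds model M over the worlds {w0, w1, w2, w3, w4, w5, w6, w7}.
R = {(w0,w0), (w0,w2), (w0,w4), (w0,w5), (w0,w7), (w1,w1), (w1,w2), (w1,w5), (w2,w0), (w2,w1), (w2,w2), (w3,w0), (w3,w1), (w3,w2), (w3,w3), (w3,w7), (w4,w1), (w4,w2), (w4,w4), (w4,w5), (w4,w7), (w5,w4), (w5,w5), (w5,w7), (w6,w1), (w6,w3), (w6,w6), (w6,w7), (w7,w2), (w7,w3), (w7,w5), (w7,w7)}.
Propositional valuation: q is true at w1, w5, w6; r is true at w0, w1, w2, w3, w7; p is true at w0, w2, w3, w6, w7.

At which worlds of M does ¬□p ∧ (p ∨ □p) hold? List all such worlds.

Let φ = ¬□p ∧ (p ∨ □p). Evaluate φ at each world:
  w0 (successors {w0, w2, w4, w5, w7}): φ is true.
  w1 (successors {w1, w2, w5}): φ is false.
  w2 (successors {w0, w1, w2}): φ is true.
  w3 (successors {w0, w1, w2, w3, w7}): φ is true.
  w4 (successors {w1, w2, w4, w5, w7}): φ is false.
  w5 (successors {w4, w5, w7}): φ is false.
  w6 (successors {w1, w3, w6, w7}): φ is true.
  w7 (successors {w2, w3, w5, w7}): φ is true.
For instance, at w2:
  At w2: ¬□p is true, p ∨ □p is true, so ¬□p ∧ (p ∨ □p) is true.
    At w2: □p is false, so ¬□p is true.
      At w2: □p requires p at every successor {w0, w1, w2}.
        p fails at w1, so □p is false at w2.
    At w2: p is true, □p is false, so p ∨ □p is true.
      At w2: □p requires p at every successor {w0, w1, w2}.
        p fails at w1, so □p is false at w2.
Satisfying worlds: {w0, w2, w3, w6, w7}

w0, w2, w3, w6, w7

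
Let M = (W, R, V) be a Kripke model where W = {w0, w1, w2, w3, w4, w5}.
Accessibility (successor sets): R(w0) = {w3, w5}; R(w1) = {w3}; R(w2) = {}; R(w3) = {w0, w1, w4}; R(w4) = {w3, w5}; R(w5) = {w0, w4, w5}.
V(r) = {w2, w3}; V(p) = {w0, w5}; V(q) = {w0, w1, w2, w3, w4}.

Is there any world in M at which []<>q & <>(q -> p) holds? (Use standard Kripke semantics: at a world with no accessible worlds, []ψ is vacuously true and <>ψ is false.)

Let φ = []<>q & <>(q -> p). Evaluate φ at each world:
  w0 (successors {w3, w5}): φ is true.
  w1 (successors {w3}): φ is false.
  w2 (successors ∅): φ is false.
  w3 (successors {w0, w1, w4}): φ is true.
  w4 (successors {w3, w5}): φ is true.
  w5 (successors {w0, w4, w5}): φ is true.
Detail at w0 (witness):
  At w0: []<>q is true, <>(q -> p) is true, so []<>q & <>(q -> p) is true.
    At w0: []<>q requires <>q at every successor {w3, w5}.
      At w3: <>q is true.
      At w5: <>q is true.
    So []<>q is true at w0.
    At w0: <>(q -> p) requires q -> p at some successor in {w3, w5}.
      q -> p holds at w5, so <>(q -> p) is true at w0.

Yes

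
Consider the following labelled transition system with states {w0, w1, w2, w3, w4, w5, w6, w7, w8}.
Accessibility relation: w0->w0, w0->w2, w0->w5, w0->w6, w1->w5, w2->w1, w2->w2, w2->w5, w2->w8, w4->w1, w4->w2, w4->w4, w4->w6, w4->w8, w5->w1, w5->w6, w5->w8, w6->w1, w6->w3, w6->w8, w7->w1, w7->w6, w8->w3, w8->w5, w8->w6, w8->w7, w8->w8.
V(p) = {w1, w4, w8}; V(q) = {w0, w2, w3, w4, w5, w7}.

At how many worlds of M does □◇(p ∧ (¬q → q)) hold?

1

Recall that □ψ holds at a world iff ψ holds at every accessible world, and ◇ψ holds iff ψ holds at some accessible world.
Let φ = □◇(p ∧ (¬q → q)). Evaluate φ at each world:
  w0 (successors {w0, w2, w5, w6}): φ is false.
  w1 (successors {w5}): φ is false.
  w2 (successors {w1, w2, w5, w8}): φ is false.
  w3 (successors ∅): φ is true.
  w4 (successors {w1, w2, w4, w6, w8}): φ is false.
  w5 (successors {w1, w6, w8}): φ is false.
  w6 (successors {w1, w3, w8}): φ is false.
  w7 (successors {w1, w6}): φ is false.
  w8 (successors {w3, w5, w6, w7, w8}): φ is false.
For instance, at w0:
  At w0: □◇(p ∧ (¬q → q)) requires ◇(p ∧ (¬q → q)) at every successor {w0, w2, w5, w6}.
    ◇(p ∧ (¬q → q)) fails at w0, so □◇(p ∧ (¬q → q)) is false at w0.
      At w0: ◇(p ∧ (¬q → q)) requires p ∧ (¬q → q) at some successor in {w0, w2, w5, w6}.
        At w0: p ∧ (¬q → q) is false.
        At w2: p ∧ (¬q → q) is false.
        At w5: p ∧ (¬q → q) is false.
        At w6: p ∧ (¬q → q) is false.
      So ◇(p ∧ (¬q → q)) is false at w0.
Satisfying worlds: {w3}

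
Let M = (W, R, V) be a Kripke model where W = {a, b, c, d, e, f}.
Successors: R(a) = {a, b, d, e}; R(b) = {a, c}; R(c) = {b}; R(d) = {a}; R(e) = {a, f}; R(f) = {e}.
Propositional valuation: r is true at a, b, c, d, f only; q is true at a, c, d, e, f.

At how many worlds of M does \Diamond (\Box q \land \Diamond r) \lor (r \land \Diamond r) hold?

5

Let φ = \Diamond (\Box q \land \Diamond r) \lor (r \land \Diamond r). Evaluate φ at each world:
  a (successors {a, b, d, e}): φ is true.
  b (successors {a, c}): φ is true.
  c (successors {b}): φ is true.
  d (successors {a}): φ is true.
  e (successors {a, f}): φ is false.
  f (successors {e}): φ is true.
For instance, at e:
  At e: \Diamond (\Box q \land \Diamond r) is false, r \land \Diamond r is false, so \Diamond (\Box q \land \Diamond r) \lor (r \land \Diamond r) is false.
    At e: \Diamond (\Box q \land \Diamond r) requires \Box q \land \Diamond r at some successor in {a, f}.
      At a: \Box q \land \Diamond r is false.
      At f: \Box q \land \Diamond r is false.
    So \Diamond (\Box q \land \Diamond r) is false at e.
    At e: r is false, \Diamond r is true, so r \land \Diamond r is false.
      At e: \Diamond r requires r at some successor in {a, f}.
        r holds at a, so \Diamond r is true at e.
Satisfying worlds: {a, b, c, d, f}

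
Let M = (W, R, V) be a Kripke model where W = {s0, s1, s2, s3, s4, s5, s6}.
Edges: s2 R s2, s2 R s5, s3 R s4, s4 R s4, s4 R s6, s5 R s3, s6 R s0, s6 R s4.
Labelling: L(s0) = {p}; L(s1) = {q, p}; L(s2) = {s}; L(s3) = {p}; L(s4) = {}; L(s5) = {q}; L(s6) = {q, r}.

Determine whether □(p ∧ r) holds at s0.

At s0: no accessible worlds, so □(p ∧ r) holds vacuously.

Yes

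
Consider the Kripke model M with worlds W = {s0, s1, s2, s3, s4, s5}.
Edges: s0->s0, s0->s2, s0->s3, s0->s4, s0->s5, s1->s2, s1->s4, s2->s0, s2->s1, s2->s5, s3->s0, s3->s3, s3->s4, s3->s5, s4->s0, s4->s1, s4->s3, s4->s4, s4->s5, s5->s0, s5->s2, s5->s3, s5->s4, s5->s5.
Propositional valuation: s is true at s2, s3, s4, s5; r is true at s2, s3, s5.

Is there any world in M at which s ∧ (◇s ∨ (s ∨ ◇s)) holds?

Recall that ◇ψ holds at a world iff ψ holds at some accessible world.
Let φ = s ∧ (◇s ∨ (s ∨ ◇s)). Evaluate φ at each world:
  s0 (successors {s0, s2, s3, s4, s5}): φ is false.
  s1 (successors {s2, s4}): φ is false.
  s2 (successors {s0, s1, s5}): φ is true.
  s3 (successors {s0, s3, s4, s5}): φ is true.
  s4 (successors {s0, s1, s3, s4, s5}): φ is true.
  s5 (successors {s0, s2, s3, s4, s5}): φ is true.
Detail at s2 (witness):
  At s2: s is true, ◇s ∨ (s ∨ ◇s) is true, so s ∧ (◇s ∨ (s ∨ ◇s)) is true.
    At s2: ◇s is true, s ∨ ◇s is true, so ◇s ∨ (s ∨ ◇s) is true.
      At s2: ◇s requires s at some successor in {s0, s1, s5}.
        s holds at s5, so ◇s is true at s2.
      At s2: s is true, ◇s is true, so s ∨ ◇s is true.

Yes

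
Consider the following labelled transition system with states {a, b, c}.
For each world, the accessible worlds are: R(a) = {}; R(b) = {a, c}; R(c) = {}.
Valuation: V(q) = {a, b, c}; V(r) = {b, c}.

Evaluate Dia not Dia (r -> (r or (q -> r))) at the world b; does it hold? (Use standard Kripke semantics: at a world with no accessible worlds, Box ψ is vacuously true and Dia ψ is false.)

Recall that Dia ψ holds at a world iff ψ holds at some accessible world.
At b: Dia not Dia (r -> (r or (q -> r))) requires not Dia (r -> (r or (q -> r))) at some successor in {a, c}.
  not Dia (r -> (r or (q -> r))) holds at a, so Dia not Dia (r -> (r or (q -> r))) is true at b.
    At a: Dia (r -> (r or (q -> r))) is false, so not Dia (r -> (r or (q -> r))) is true.
      At a: no accessible worlds, so Dia (r -> (r or (q -> r))) is false.

Yes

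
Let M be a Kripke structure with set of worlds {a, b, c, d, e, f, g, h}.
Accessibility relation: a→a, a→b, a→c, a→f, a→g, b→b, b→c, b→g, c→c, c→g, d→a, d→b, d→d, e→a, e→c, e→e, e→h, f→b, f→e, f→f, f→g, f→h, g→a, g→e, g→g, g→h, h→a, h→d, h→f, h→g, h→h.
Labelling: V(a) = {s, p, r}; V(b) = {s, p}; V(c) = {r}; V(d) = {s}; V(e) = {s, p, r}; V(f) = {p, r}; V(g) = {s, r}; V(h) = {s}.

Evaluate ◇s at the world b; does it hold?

Yes

At b: ◇s requires s at some successor in {b, c, g}.
  s holds at b, so ◇s is true at b.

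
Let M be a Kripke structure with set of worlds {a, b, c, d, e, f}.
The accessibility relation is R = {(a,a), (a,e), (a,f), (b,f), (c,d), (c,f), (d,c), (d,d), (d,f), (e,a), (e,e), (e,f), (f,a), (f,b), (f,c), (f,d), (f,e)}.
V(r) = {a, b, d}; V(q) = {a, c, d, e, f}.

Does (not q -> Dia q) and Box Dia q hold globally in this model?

Let φ = (not q -> Dia q) and Box Dia q. Evaluate φ at each world:
  a (successors {a, e, f}): φ is true.
  b (successors {f}): φ is true.
  c (successors {d, f}): φ is true.
  d (successors {c, d, f}): φ is true.
  e (successors {a, e, f}): φ is true.
  f (successors {a, b, c, d, e}): φ is true.
For instance, at c:
  At c: not q -> Dia q is true, Box Dia q is true, so (not q -> Dia q) and Box Dia q is true.
    At c: not q is false, Dia q is true, so not q -> Dia q is true.
      At c: Dia q requires q at some successor in {d, f}.
        q holds at d, so Dia q is true at c.
    At c: Box Dia q requires Dia q at every successor {d, f}.
      At d: Dia q is true.
      At f: Dia q is true.
    So Box Dia q is true at c.

Yes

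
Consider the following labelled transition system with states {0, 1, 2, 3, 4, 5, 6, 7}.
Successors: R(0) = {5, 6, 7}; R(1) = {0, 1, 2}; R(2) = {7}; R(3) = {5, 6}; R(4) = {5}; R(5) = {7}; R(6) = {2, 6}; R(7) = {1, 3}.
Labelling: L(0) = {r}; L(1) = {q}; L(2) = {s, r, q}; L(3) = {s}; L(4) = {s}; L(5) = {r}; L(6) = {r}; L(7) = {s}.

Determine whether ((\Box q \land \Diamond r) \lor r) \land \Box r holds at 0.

No

Recall that \Box ψ holds at a world iff ψ holds at every accessible world, and \Diamond ψ holds iff ψ holds at some accessible world.
At 0: (\Box q \land \Diamond r) \lor r is true, \Box r is false, so ((\Box q \land \Diamond r) \lor r) \land \Box r is false.
  At 0: \Box q \land \Diamond r is false, r is true, so (\Box q \land \Diamond r) \lor r is true.
    At 0: \Box q is false, \Diamond r is true, so \Box q \land \Diamond r is false.
      At 0: \Box q requires q at every successor {5, 6, 7}.
        q fails at 5, so \Box q is false at 0.
      At 0: \Diamond r requires r at some successor in {5, 6, 7}.
        r holds at 5, so \Diamond r is true at 0.
  At 0: \Box r requires r at every successor {5, 6, 7}.
    r fails at 7, so \Box r is false at 0.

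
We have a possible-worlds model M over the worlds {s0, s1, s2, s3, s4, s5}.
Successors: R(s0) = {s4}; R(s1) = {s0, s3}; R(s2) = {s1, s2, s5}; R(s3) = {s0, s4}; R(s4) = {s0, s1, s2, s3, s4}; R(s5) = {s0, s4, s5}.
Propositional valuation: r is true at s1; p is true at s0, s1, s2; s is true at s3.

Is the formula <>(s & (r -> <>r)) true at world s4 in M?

Yes

At s4: <>(s & (r -> <>r)) requires s & (r -> <>r) at some successor in {s0, s1, s2, s3, s4}.
  s & (r -> <>r) holds at s3, so <>(s & (r -> <>r)) is true at s4.
    At s3: s is true, r -> <>r is true, so s & (r -> <>r) is true.
      At s3: r is false, <>r is false, so r -> <>r is true.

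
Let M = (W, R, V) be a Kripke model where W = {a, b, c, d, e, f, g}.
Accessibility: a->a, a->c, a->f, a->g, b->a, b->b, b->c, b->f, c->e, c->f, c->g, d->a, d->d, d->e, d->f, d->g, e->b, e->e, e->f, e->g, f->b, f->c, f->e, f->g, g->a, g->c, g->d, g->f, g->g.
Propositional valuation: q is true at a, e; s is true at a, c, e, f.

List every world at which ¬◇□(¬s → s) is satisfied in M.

a, b, c, d, e, f, g

Let φ = ¬◇□(¬s → s). Evaluate φ at each world:
  a (successors {a, c, f, g}): φ is true.
  b (successors {a, b, c, f}): φ is true.
  c (successors {e, f, g}): φ is true.
  d (successors {a, d, e, f, g}): φ is true.
  e (successors {b, e, f, g}): φ is true.
  f (successors {b, c, e, g}): φ is true.
  g (successors {a, c, d, f, g}): φ is true.
For instance, at c:
  At c: ◇□(¬s → s) is false, so ¬◇□(¬s → s) is true.
    At c: ◇□(¬s → s) requires □(¬s → s) at some successor in {e, f, g}.
      At e: □(¬s → s) is false.
      At f: □(¬s → s) is false.
      At g: □(¬s → s) is false.
    So ◇□(¬s → s) is false at c.
Satisfying worlds: {a, b, c, d, e, f, g}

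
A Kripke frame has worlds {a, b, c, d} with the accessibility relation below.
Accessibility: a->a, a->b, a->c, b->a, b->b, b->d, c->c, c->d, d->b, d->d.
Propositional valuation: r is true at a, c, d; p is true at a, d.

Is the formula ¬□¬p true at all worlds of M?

Let φ = ¬□¬p. Evaluate φ at each world:
  a (successors {a, b, c}): φ is true.
  b (successors {a, b, d}): φ is true.
  c (successors {c, d}): φ is true.
  d (successors {b, d}): φ is true.
For instance, at c:
  At c: □¬p is false, so ¬□¬p is true.
    At c: □¬p requires ¬p at every successor {c, d}.
      ¬p fails at d, so □¬p is false at c.

Yes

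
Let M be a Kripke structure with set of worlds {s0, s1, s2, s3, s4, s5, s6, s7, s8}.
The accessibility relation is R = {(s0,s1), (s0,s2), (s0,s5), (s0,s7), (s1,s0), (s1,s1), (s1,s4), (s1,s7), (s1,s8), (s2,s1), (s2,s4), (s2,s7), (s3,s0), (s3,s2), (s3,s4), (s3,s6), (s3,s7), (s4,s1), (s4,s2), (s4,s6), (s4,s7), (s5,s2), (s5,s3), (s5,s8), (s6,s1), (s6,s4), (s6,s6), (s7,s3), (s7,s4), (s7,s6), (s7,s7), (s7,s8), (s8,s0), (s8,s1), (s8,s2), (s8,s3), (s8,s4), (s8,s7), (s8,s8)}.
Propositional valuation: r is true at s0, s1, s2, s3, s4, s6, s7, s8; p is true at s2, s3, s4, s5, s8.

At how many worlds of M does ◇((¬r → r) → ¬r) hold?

1

Let φ = ◇((¬r → r) → ¬r). Evaluate φ at each world:
  s0 (successors {s1, s2, s5, s7}): φ is true.
  s1 (successors {s0, s1, s4, s7, s8}): φ is false.
  s2 (successors {s1, s4, s7}): φ is false.
  s3 (successors {s0, s2, s4, s6, s7}): φ is false.
  s4 (successors {s1, s2, s6, s7}): φ is false.
  s5 (successors {s2, s3, s8}): φ is false.
  s6 (successors {s1, s4, s6}): φ is false.
  s7 (successors {s3, s4, s6, s7, s8}): φ is false.
  s8 (successors {s0, s1, s2, s3, s4, s7, s8}): φ is false.
For instance, at s8:
  At s8: ◇((¬r → r) → ¬r) requires (¬r → r) → ¬r at some successor in {s0, s1, s2, s3, s4, s7, s8}.
    At s0: (¬r → r) → ¬r is false.
    At s1: (¬r → r) → ¬r is false.
    At s2: (¬r → r) → ¬r is false.
    At s3: (¬r → r) → ¬r is false.
    At s4: (¬r → r) → ¬r is false.
    At s7: (¬r → r) → ¬r is false.
    At s8: (¬r → r) → ¬r is false.
  So ◇((¬r → r) → ¬r) is false at s8.
Satisfying worlds: {s0}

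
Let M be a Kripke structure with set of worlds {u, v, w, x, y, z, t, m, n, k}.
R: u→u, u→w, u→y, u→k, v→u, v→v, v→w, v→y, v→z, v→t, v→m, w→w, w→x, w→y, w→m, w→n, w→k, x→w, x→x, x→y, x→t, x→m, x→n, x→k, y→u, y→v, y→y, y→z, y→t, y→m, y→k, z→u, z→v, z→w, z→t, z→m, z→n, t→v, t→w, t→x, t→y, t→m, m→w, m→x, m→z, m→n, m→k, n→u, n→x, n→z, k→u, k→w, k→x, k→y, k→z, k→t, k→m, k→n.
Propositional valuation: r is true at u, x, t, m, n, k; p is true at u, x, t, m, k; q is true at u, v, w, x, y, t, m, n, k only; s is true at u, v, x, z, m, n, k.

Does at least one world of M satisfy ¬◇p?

Let φ = ¬◇p. Evaluate φ at each world:
  u (successors {u, w, y, k}): φ is false.
  v (successors {u, v, w, y, z, t, m}): φ is false.
  w (successors {w, x, y, m, n, k}): φ is false.
  x (successors {w, x, y, t, m, n, k}): φ is false.
  y (successors {u, v, y, z, t, m, k}): φ is false.
  z (successors {u, v, w, t, m, n}): φ is false.
  t (successors {v, w, x, y, m}): φ is false.
  m (successors {w, x, z, n, k}): φ is false.
  n (successors {u, x, z}): φ is false.
  k (successors {u, w, x, y, z, t, m, n}): φ is false.
For instance, at t:
  At t: ◇p is true, so ¬◇p is false.
    At t: ◇p requires p at some successor in {v, w, x, y, m}.
      p holds at x, so ◇p is true at t.

No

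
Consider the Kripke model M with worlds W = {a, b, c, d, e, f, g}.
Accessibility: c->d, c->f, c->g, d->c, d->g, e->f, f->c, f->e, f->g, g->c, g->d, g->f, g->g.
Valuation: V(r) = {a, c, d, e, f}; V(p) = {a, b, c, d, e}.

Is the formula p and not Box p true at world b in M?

Recall that Box ψ holds at a world iff ψ holds at every accessible world, and Dia ψ holds iff ψ holds at some accessible world.
At b: p is true, not Box p is false, so p and not Box p is false.
  At b: Box p is true, so not Box p is false.
    At b: no accessible worlds, so Box p holds vacuously.

No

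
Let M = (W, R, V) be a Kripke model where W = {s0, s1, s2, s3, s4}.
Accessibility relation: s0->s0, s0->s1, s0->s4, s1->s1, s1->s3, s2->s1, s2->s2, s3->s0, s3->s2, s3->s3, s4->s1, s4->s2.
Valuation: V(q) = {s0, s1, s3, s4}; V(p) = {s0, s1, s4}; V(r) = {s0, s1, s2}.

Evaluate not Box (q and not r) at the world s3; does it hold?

Recall that Box ψ holds at a world iff ψ holds at every accessible world, and Dia ψ holds iff ψ holds at some accessible world.
At s3: Box (q and not r) is false, so not Box (q and not r) is true.
  At s3: Box (q and not r) requires q and not r at every successor {s0, s2, s3}.
    q and not r fails at s0, so Box (q and not r) is false at s3.

Yes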